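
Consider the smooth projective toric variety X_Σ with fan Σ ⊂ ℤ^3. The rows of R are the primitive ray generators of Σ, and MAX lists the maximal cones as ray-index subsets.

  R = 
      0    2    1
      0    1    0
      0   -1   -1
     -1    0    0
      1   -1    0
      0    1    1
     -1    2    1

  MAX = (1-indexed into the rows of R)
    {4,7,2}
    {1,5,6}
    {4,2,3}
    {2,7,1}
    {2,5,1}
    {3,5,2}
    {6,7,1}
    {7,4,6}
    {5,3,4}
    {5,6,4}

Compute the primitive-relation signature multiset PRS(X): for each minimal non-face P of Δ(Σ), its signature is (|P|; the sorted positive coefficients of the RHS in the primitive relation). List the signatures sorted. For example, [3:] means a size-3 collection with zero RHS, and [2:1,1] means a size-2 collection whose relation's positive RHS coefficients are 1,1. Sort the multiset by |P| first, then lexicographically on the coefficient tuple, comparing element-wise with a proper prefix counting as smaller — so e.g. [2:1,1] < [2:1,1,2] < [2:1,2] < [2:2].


Primitive collections (7):

  P={3,6}:  v_{3} + v_{6} = 0  ⟹  sig = [2:]
  P={1,3}:  v_{1} + v_{3} = v_{2}  ⟹  sig = [2:1]
  P={1,4}:  v_{1} + v_{4} = v_{7}  ⟹  sig = [2:1]
  P={2,6}:  v_{2} + v_{6} = v_{1}  ⟹  sig = [2:1]
  P={5,7}:  v_{5} + v_{7} = v_{6}  ⟹  sig = [2:1]
  P={3,7}:  v_{3} + v_{7} = v_{2} + v_{4}  ⟹  sig = [2:1,1]
  P={2,4,5}:  v_{2} + v_{4} + v_{5} = 0  ⟹  sig = [3:]

Signatures (|P|; sorted positive RHS coefficients), sorted:
{ [2:],  [2:1] ×4,  [2:1,1],  [3:] }


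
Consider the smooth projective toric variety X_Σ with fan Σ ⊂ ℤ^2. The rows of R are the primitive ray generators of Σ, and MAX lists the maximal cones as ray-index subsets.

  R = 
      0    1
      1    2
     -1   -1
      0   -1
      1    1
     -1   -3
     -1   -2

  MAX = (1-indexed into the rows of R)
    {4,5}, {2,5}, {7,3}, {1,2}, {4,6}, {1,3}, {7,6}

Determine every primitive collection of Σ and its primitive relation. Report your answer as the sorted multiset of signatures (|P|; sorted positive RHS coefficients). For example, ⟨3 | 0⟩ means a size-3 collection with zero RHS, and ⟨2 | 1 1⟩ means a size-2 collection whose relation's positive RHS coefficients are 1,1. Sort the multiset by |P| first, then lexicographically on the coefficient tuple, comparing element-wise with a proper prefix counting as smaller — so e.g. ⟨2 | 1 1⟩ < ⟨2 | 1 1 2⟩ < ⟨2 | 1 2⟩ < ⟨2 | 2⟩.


Minimal non-faces — 14 found among 7 rays, 7 max cones:

  P={1,4}:  v_{1} + v_{4} = 0 ; sig = ⟨2 | 0⟩
  P={2,7}:  v_{2} + v_{7} = 0 ; sig = ⟨2 | 0⟩
  P={3,5}:  v_{3} + v_{5} = 0 ; sig = ⟨2 | 0⟩
  P={1,5}:  v_{1} + v_{5} = v_{2} ; sig = ⟨2 | 1⟩
  P={1,6}:  v_{1} + v_{6} = v_{7} ; sig = ⟨2 | 1⟩
  P={1,7}:  v_{1} + v_{7} = v_{3} ; sig = ⟨2 | 1⟩
  P={2,3}:  v_{2} + v_{3} = v_{1} ; sig = ⟨2 | 1⟩
  P={2,4}:  v_{2} + v_{4} = v_{5} ; sig = ⟨2 | 1⟩
  P={2,6}:  v_{2} + v_{6} = v_{4} ; sig = ⟨2 | 1⟩
  P={3,4}:  v_{3} + v_{4} = v_{7} ; sig = ⟨2 | 1⟩
  P={4,7}:  v_{4} + v_{7} = v_{6} ; sig = ⟨2 | 1⟩
  P={5,7}:  v_{5} + v_{7} = v_{4} ; sig = ⟨2 | 1⟩
  P={3,6}:  v_{3} + v_{6} = 2·v_{7} ; sig = ⟨2 | 2⟩
  P={5,6}:  v_{5} + v_{6} = 2·v_{4} ; sig = ⟨2 | 2⟩

Signatures (|P|; sorted positive RHS coefficients), sorted:
    |P|=2: 14 collections, coeffs (), (), (), (1), (1), (1), (1), (1), (1), (1), (1), (1), (2), (2)


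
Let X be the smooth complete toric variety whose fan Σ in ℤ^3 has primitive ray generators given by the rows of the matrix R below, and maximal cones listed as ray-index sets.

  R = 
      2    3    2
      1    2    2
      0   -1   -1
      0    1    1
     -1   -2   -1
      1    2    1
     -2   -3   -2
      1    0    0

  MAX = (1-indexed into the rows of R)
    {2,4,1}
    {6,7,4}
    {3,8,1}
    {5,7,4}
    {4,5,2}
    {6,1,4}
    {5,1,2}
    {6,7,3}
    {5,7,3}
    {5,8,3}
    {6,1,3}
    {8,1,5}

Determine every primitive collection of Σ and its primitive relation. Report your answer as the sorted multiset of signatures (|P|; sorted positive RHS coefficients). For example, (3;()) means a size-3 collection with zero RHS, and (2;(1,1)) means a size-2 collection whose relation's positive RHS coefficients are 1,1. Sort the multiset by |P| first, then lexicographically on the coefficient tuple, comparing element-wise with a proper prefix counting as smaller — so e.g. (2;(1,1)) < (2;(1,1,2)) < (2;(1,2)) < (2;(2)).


12 minimal non-faces of Δ(Σ) (on 8 rays):

  P={1,7}:  v_{1} + v_{7} = 0  ⟹  sig = (2;())
  P={3,4}:  v_{3} + v_{4} = 0  ⟹  sig = (2;())
  P={5,6}:  v_{5} + v_{6} = 0  ⟹  sig = (2;())
  P={2,3}:  v_{2} + v_{3} = v_{1} + v_{5}  ⟹  sig = (2;(1,1))
  P={2,6}:  v_{2} + v_{6} = v_{1} + v_{4}  ⟹  sig = (2;(1,1))
  P={2,7}:  v_{2} + v_{7} = v_{4} + v_{5}  ⟹  sig = (2;(1,1))
  P={4,8}:  v_{4} + v_{8} = v_{1} + v_{5}  ⟹  sig = (2;(1,1))
  P={6,8}:  v_{6} + v_{8} = v_{1} + v_{3}  ⟹  sig = (2;(1,1))
  P={7,8}:  v_{7} + v_{8} = v_{3} + v_{5}  ⟹  sig = (2;(1,1))
  P={2,8}:  v_{2} + v_{8} = 2·v_{1} + 2·v_{5}  ⟹  sig = (2;(2,2))
  P={1,3,5}:  v_{1} + v_{3} + v_{5} = v_{8}  ⟹  sig = (3;(1))
  P={1,4,5}:  v_{1} + v_{4} + v_{5} = v_{2}  ⟹  sig = (3;(1))

so the primitive-relation signature multiset is
{ (2;()) ×3,  (2;(1,1)) ×6,  (2;(2,2)),  (3;(1)) ×2 }


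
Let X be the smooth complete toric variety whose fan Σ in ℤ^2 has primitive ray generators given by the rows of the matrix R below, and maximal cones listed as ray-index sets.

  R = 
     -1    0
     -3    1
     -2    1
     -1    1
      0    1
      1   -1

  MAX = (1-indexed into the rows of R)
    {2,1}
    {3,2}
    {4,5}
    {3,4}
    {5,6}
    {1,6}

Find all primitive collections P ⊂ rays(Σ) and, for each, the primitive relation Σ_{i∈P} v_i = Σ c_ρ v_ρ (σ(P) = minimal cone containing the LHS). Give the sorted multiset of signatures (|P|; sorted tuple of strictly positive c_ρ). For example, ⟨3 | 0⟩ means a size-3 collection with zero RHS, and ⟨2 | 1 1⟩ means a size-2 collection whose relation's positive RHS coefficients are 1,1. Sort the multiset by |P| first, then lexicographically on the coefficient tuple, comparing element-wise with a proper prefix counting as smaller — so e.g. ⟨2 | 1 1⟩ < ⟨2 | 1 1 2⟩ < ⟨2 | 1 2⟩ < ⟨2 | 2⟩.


9 collections generate NE(X_Σ); each relation:

  P={4,6}:  v_{4} + v_{6} = 0  ⟹  sig = ⟨2 | 0⟩
  P={1,3}:  v_{1} + v_{3} = v_{2}  ⟹  sig = ⟨2 | 1⟩
  P={1,4}:  v_{1} + v_{4} = v_{3}  ⟹  sig = ⟨2 | 1⟩
  P={1,5}:  v_{1} + v_{5} = v_{4}  ⟹  sig = ⟨2 | 1⟩
  P={3,6}:  v_{3} + v_{6} = v_{1}  ⟹  sig = ⟨2 | 1⟩
  P={2,5}:  v_{2} + v_{5} = v_{3} + v_{4}  ⟹  sig = ⟨2 | 1 1⟩
  P={2,4}:  v_{2} + v_{4} = 2·v_{3}  ⟹  sig = ⟨2 | 2⟩
  P={2,6}:  v_{2} + v_{6} = 2·v_{1}  ⟹  sig = ⟨2 | 2⟩
  P={3,5}:  v_{3} + v_{5} = 2·v_{4}  ⟹  sig = ⟨2 | 2⟩

Sorted signature multiset PRS(X):
{ ⟨2 | 0⟩,  ⟨2 | 1⟩ ×4,  ⟨2 | 1 1⟩,  ⟨2 | 2⟩ ×3 }


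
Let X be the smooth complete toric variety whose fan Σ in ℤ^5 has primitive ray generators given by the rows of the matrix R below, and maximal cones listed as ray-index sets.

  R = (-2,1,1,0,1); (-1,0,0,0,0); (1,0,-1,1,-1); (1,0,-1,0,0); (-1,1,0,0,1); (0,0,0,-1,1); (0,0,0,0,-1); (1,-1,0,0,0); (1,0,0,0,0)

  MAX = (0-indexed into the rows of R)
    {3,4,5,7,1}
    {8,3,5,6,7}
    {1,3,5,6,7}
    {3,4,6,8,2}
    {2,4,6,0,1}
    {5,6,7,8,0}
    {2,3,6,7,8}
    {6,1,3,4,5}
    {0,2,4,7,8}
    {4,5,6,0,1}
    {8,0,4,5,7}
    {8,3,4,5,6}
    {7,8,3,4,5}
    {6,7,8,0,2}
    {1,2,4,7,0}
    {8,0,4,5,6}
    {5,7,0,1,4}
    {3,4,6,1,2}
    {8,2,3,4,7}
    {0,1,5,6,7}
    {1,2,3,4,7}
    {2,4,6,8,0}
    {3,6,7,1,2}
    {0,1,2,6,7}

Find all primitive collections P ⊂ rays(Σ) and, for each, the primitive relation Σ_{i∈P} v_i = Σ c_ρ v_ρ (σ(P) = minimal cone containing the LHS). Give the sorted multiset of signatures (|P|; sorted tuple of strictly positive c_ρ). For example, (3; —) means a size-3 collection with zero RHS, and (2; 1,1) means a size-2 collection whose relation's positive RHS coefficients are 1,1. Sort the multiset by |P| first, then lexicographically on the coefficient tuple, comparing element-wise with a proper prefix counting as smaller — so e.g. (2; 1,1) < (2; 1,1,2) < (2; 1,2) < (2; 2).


Σ has 4 primitive collections:

  • {1,8}:  v_{1} + v_{8} = 0  →  sig = (2; —)
  • {0,3}:  v_{0} + v_{3} = v_{4}  →  sig = (2; 1)
  • {2,5}:  v_{2} + v_{5} = v_{3}  →  sig = (2; 1)
  • {4,6,7}:  v_{4} + v_{6} + v_{7} = 0  →  sig = (3; —)

so the primitive-relation signature multiset is
{ (2; —),  (2; 1) ×2,  (3; —) }


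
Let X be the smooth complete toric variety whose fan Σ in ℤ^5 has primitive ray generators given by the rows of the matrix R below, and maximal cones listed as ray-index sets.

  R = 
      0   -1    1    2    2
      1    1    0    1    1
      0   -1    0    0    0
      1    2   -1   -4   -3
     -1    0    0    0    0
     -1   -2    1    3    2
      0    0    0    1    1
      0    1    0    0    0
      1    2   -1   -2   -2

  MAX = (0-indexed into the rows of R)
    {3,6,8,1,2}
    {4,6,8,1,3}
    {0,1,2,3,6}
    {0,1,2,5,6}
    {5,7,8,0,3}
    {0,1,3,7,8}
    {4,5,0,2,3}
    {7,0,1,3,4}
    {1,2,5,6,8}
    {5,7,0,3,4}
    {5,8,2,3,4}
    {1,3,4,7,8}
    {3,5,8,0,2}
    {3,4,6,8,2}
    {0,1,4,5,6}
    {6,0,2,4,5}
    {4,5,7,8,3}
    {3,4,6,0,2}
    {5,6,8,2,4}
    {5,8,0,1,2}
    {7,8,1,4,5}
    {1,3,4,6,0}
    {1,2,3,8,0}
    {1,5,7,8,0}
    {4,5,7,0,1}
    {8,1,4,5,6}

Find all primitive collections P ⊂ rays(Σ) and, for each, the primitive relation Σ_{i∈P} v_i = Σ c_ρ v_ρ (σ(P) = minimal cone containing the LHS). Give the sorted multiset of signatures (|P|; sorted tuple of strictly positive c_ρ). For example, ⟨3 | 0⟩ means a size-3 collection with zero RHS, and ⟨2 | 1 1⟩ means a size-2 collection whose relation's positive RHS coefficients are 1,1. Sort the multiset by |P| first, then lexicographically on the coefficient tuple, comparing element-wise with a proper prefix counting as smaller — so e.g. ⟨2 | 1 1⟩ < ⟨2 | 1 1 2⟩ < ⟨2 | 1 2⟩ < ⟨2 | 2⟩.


|primitive collections| = 7. Relations:

  {2,7}:  v_{2} + v_{7} = 0 ; sig = ⟨2 | 0⟩
  {6,7}:  v_{6} + v_{7} = v_{1} + v_{4} ; sig = ⟨2 | 1 1⟩
  {3,5,6}:  v_{3} + v_{5} + v_{6} = 0 ; sig = ⟨3 | 0⟩
  {0,4,8}:  v_{0} + v_{4} + v_{8} = v_{7} ; sig = ⟨3 | 1⟩
  {0,6,8}:  v_{0} + v_{6} + v_{8} = v_{1} ; sig = ⟨3 | 1⟩
  {1,2,4}:  v_{1} + v_{2} + v_{4} = v_{6} ; sig = ⟨3 | 1⟩
  {1,3,5}:  v_{1} + v_{3} + v_{5} = v_{0} + v_{8} ; sig = ⟨3 | 1 1⟩

Sorted signature multiset PRS(X):
[⟨2 | 0⟩, ⟨2 | 1 1⟩, ⟨3 | 0⟩, ⟨3 | 1⟩, ⟨3 | 1⟩, ⟨3 | 1⟩, ⟨3 | 1 1⟩]


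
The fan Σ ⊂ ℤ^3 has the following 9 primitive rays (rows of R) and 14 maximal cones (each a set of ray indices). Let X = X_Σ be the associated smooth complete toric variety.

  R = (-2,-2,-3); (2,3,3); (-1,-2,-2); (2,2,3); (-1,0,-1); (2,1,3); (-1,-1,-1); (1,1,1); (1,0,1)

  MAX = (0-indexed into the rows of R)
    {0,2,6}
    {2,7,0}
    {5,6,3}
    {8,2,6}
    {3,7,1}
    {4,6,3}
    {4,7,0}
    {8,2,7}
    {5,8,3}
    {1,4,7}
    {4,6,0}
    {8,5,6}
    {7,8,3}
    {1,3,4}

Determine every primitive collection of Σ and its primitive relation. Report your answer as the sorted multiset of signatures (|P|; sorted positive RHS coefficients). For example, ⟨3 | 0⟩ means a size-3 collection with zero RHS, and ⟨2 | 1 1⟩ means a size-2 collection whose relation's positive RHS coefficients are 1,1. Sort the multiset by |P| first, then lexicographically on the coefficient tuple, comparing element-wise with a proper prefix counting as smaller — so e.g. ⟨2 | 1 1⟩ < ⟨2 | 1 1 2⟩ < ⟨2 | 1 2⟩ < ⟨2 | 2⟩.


17 minimal non-faces of Δ(Σ) (on 9 rays):

  P={0,3}:  v_{0} + v_{3} = 0  →  sig = ⟨2 | 0⟩
  P={4,8}:  v_{4} + v_{8} = 0  →  sig = ⟨2 | 0⟩
  P={6,7}:  v_{6} + v_{7} = 0  →  sig = ⟨2 | 0⟩
  P={0,8}:  v_{0} + v_{8} = v_{2}  →  sig = ⟨2 | 1⟩
  P={1,2}:  v_{1} + v_{2} = v_{7}  →  sig = ⟨2 | 1⟩
  P={2,3}:  v_{2} + v_{3} = v_{8}  →  sig = ⟨2 | 1⟩
  P={2,4}:  v_{2} + v_{4} = v_{0}  →  sig = ⟨2 | 1⟩
  P={0,1}:  v_{0} + v_{1} = v_{4} + v_{7}  →  sig = ⟨2 | 1 1⟩
  P={0,5}:  v_{0} + v_{5} = v_{6} + v_{8}  →  sig = ⟨2 | 1 1⟩
  P={1,6}:  v_{1} + v_{6} = v_{3} + v_{4}  →  sig = ⟨2 | 1 1⟩
  P={1,8}:  v_{1} + v_{8} = v_{3} + v_{7}  →  sig = ⟨2 | 1 1⟩
  P={4,5}:  v_{4} + v_{5} = v_{3} + v_{6}  →  sig = ⟨2 | 1 1⟩
  P={5,7}:  v_{5} + v_{7} = v_{3} + v_{8}  →  sig = ⟨2 | 1 1⟩
  P={2,5}:  v_{2} + v_{5} = v_{6} + 2·v_{8}  →  sig = ⟨2 | 1 2⟩
  P={1,5}:  v_{1} + v_{5} = 2·v_{3}  →  sig = ⟨2 | 2⟩
  P={3,4,7}:  v_{3} + v_{4} + v_{7} = v_{1}  →  sig = ⟨3 | 1⟩
  P={3,6,8}:  v_{3} + v_{6} + v_{8} = v_{5}  →  sig = ⟨3 | 1⟩

so the primitive-relation signature multiset is
    |P|=2: 15 collections, coeffs (), (), (), (1), (1), (1), (1), (1,1), (1,1), (1,1), (1,1), (1,1), (1,1), (1,2), (2)
    |P|=3: 2 collections, coeffs (1), (1)


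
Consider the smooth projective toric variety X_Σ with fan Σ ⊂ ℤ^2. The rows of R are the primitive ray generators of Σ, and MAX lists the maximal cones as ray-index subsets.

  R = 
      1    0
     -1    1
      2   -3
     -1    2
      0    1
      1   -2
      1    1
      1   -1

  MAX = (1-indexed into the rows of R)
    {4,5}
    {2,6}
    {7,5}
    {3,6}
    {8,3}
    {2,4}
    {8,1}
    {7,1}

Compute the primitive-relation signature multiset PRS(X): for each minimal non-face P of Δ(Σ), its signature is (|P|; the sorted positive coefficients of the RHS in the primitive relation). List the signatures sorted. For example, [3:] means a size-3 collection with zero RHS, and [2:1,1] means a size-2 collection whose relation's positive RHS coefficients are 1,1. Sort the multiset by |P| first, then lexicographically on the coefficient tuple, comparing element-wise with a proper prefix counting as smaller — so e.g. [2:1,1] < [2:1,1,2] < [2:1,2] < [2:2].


Σ has 20 primitive collections:

  • {2,8}:  v_{2} + v_{8} = 0  ⇒ sig = [2:]
  • {4,6}:  v_{4} + v_{6} = 0  ⇒ sig = [2:]
  • {1,2}:  v_{1} + v_{2} = v_{5}  ⇒ sig = [2:1]
  • {1,5}:  v_{1} + v_{5} = v_{7}  ⇒ sig = [2:1]
  • {2,3}:  v_{2} + v_{3} = v_{6}  ⇒ sig = [2:1]
  • {2,5}:  v_{2} + v_{5} = v_{4}  ⇒ sig = [2:1]
  • {3,4}:  v_{3} + v_{4} = v_{8}  ⇒ sig = [2:1]
  • {4,8}:  v_{4} + v_{8} = v_{5}  ⇒ sig = [2:1]
  • {5,6}:  v_{5} + v_{6} = v_{8}  ⇒ sig = [2:1]
  • {5,8}:  v_{5} + v_{8} = v_{1}  ⇒ sig = [2:1]
  • {6,8}:  v_{6} + v_{8} = v_{3}  ⇒ sig = [2:1]
  • {6,7}:  v_{6} + v_{7} = v_{1} + v_{8}  ⇒ sig = [2:1,1]
  • {3,7}:  v_{3} + v_{7} = v_{1} + 2·v_{8}  ⇒ sig = [2:1,2]
  • {1,4}:  v_{1} + v_{4} = 2·v_{5}  ⇒ sig = [2:2]
  • {1,6}:  v_{1} + v_{6} = 2·v_{8}  ⇒ sig = [2:2]
  • {2,7}:  v_{2} + v_{7} = 2·v_{5}  ⇒ sig = [2:2]
  • {3,5}:  v_{3} + v_{5} = 2·v_{8}  ⇒ sig = [2:2]
  • {7,8}:  v_{7} + v_{8} = 2·v_{1}  ⇒ sig = [2:2]
  • {1,3}:  v_{1} + v_{3} = 3·v_{8}  ⇒ sig = [2:3]
  • {4,7}:  v_{4} + v_{7} = 3·v_{5}  ⇒ sig = [2:3]

Signatures (|P|; sorted positive RHS coefficients), sorted:
{ [2:] ×2,  [2:1] ×9,  [2:1,1],  [2:1,2],  [2:2] ×5,  [2:3] ×2 }


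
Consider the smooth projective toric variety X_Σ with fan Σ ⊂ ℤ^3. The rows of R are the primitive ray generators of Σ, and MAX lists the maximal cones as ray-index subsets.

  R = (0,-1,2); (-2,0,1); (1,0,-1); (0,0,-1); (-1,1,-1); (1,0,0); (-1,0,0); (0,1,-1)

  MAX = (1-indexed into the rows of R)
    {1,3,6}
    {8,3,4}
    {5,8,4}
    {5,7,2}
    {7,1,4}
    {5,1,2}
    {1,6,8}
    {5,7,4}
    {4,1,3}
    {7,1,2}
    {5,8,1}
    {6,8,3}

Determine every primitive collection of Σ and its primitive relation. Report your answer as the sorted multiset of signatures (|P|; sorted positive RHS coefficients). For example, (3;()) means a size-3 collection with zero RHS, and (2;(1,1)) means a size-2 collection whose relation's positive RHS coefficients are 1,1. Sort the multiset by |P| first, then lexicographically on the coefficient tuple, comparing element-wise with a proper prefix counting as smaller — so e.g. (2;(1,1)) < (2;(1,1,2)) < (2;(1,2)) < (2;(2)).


The 14 primitive collections of Σ (r=8, n=3):

  P = {6,7}:  v_{6} + v_{7} = 0  so sig = (2;())
  P = {2,3}:  v_{2} + v_{3} = v_{7}  so sig = (2;(1))
  P = {3,7}:  v_{3} + v_{7} = v_{4}  so sig = (2;(1))
  P = {4,6}:  v_{4} + v_{6} = v_{3}  so sig = (2;(1))
  P = {5,6}:  v_{5} + v_{6} = v_{8}  so sig = (2;(1))
  P = {7,8}:  v_{7} + v_{8} = v_{5}  so sig = (2;(1))
  P = {2,6}:  v_{2} + v_{6} = v_{1} + v_{5}  so sig = (2;(1,1))
  P = {3,5}:  v_{3} + v_{5} = v_{4} + v_{8}  so sig = (2;(1,1))
  P = {2,8}:  v_{2} + v_{8} = v_{1} + 2·v_{5}  so sig = (2;(1,2))
  P = {2,4}:  v_{2} + v_{4} = 2·v_{7}  so sig = (2;(2))
  P = {1,4,8}:  v_{1} + v_{4} + v_{8} = 0  so sig = (3;())
  P = {1,3,8}:  v_{1} + v_{3} + v_{8} = v_{6}  so sig = (3;(1))
  P = {1,4,5}:  v_{1} + v_{4} + v_{5} = v_{7}  so sig = (3;(1))
  P = {1,5,7}:  v_{1} + v_{5} + v_{7} = v_{2}  so sig = (3;(1))

so the primitive-relation signature multiset is
{ (2;()),  (2;(1)) ×5,  (2;(1,1)) ×2,  (2;(1,2)),  (2;(2)),  (3;()),  (3;(1)) ×3 }


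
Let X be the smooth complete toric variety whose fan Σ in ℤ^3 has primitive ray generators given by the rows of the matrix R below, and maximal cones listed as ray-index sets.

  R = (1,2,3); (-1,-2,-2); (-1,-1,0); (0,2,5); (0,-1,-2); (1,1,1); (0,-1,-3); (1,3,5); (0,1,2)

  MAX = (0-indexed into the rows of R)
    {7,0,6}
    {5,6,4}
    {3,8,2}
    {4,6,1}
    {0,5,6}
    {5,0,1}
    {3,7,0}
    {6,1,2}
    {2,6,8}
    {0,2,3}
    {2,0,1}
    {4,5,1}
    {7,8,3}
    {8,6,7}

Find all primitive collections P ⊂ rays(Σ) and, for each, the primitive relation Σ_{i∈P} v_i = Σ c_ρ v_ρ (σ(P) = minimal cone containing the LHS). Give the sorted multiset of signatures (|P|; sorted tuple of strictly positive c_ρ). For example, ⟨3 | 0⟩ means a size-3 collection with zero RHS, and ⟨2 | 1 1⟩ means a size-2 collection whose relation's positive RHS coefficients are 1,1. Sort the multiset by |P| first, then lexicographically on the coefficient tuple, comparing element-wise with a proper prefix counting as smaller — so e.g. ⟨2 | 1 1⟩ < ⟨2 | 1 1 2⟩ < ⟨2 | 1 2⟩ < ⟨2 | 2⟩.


18 minimal non-faces of Δ(Σ) (on 9 rays):

  {4,8}:  v_{4} + v_{8} = 0  →  sig = ⟨2 | 0⟩
  {0,4}:  v_{0} + v_{4} = v_{5}  →  sig = ⟨2 | 1⟩
  {0,8}:  v_{0} + v_{8} = v_{7}  →  sig = ⟨2 | 1⟩
  {1,8}:  v_{1} + v_{8} = v_{2}  →  sig = ⟨2 | 1⟩
  {2,4}:  v_{2} + v_{4} = v_{1}  →  sig = ⟨2 | 1⟩
  {2,7}:  v_{2} + v_{7} = v_{3}  →  sig = ⟨2 | 1⟩
  {3,6}:  v_{3} + v_{6} = v_{8}  →  sig = ⟨2 | 1⟩
  {4,7}:  v_{4} + v_{7} = v_{0}  →  sig = ⟨2 | 1⟩
  {5,8}:  v_{5} + v_{8} = v_{0}  →  sig = ⟨2 | 1⟩
  {1,7}:  v_{1} + v_{7} = v_{0} + v_{2}  →  sig = ⟨2 | 1 1⟩
  {2,5}:  v_{2} + v_{5} = v_{0} + v_{1}  →  sig = ⟨2 | 1 1⟩
  {3,4}:  v_{3} + v_{4} = v_{0} + v_{2}  →  sig = ⟨2 | 1 1⟩
  {1,3}:  v_{1} + v_{3} = v_{0} + 2·v_{2}  →  sig = ⟨2 | 1 2⟩
  {3,5}:  v_{3} + v_{5} = 2·v_{0} + v_{2}  →  sig = ⟨2 | 1 2⟩
  {5,7}:  v_{5} + v_{7} = 2·v_{0}  →  sig = ⟨2 | 2⟩
  {0,2,6}:  v_{0} + v_{2} + v_{6} = 0  →  sig = ⟨3 | 0⟩
  {0,1,6}:  v_{0} + v_{1} + v_{6} = v_{4}  →  sig = ⟨3 | 1⟩
  {1,5,6}:  v_{1} + v_{5} + v_{6} = 2·v_{4}  →  sig = ⟨3 | 2⟩

so the primitive-relation signature multiset is
    ⟨2 | 0⟩
    ⟨2 | 1⟩
    ⟨2 | 1⟩
    ⟨2 | 1⟩
    ⟨2 | 1⟩
    ⟨2 | 1⟩
    ⟨2 | 1⟩
    ⟨2 | 1⟩
    ⟨2 | 1⟩
    ⟨2 | 1 1⟩
    ⟨2 | 1 1⟩
    ⟨2 | 1 1⟩
    ⟨2 | 1 2⟩
    ⟨2 | 1 2⟩
    ⟨2 | 2⟩
    ⟨3 | 0⟩
    ⟨3 | 1⟩
    ⟨3 | 2⟩


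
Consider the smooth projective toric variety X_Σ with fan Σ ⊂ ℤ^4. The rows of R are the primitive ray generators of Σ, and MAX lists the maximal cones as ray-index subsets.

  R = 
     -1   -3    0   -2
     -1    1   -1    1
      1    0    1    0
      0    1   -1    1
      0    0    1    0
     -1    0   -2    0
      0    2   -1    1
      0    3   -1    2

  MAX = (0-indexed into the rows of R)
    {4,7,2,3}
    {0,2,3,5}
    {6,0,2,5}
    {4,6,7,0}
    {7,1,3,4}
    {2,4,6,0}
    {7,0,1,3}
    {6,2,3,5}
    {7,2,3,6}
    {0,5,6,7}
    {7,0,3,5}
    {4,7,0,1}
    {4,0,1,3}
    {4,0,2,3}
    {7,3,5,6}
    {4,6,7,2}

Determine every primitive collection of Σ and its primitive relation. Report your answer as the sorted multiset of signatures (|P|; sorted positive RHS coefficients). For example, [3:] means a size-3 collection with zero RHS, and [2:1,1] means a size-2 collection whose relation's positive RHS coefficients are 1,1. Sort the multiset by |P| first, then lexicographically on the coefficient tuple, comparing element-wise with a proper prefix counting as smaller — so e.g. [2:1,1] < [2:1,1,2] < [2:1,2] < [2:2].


9 collections generate NE(X_Σ); each relation:

  P = {1,2}:  v_{1} + v_{2} = v_{3} + v_{4} — sig = [2:1,1]
  P = {4,5}:  v_{4} + v_{5} = v_{0} + v_{7} — sig = [2:1,1]
  P = {1,6}:  v_{1} + v_{6} = v_{0} + 2·v_{7} — sig = [2:1,2]
  P = {1,5}:  v_{1} + v_{5} = 2·v_{0} + v_{3} + 2·v_{7} — sig = [2:1,2,2]
  P = {0,2,7}:  v_{0} + v_{2} + v_{7} = 0 — sig = [3:]
  P = {0,3,6}:  v_{0} + v_{3} + v_{6} = v_{5} — sig = [3:1]
  P = {3,4,6}:  v_{3} + v_{4} + v_{6} = v_{7} — sig = [3:1]
  P = {2,5,7}:  v_{2} + v_{5} + v_{7} = v_{3} + v_{6} — sig = [3:1,1]
  P = {0,3,4,7}:  v_{0} + v_{3} + v_{4} + v_{7} = v_{1} — sig = [4:1]

Hence PRS(X_Σ) =
[[2:1,1], [2:1,1], [2:1,2], [2:1,2,2], [3:], [3:1], [3:1], [3:1,1], [4:1]]


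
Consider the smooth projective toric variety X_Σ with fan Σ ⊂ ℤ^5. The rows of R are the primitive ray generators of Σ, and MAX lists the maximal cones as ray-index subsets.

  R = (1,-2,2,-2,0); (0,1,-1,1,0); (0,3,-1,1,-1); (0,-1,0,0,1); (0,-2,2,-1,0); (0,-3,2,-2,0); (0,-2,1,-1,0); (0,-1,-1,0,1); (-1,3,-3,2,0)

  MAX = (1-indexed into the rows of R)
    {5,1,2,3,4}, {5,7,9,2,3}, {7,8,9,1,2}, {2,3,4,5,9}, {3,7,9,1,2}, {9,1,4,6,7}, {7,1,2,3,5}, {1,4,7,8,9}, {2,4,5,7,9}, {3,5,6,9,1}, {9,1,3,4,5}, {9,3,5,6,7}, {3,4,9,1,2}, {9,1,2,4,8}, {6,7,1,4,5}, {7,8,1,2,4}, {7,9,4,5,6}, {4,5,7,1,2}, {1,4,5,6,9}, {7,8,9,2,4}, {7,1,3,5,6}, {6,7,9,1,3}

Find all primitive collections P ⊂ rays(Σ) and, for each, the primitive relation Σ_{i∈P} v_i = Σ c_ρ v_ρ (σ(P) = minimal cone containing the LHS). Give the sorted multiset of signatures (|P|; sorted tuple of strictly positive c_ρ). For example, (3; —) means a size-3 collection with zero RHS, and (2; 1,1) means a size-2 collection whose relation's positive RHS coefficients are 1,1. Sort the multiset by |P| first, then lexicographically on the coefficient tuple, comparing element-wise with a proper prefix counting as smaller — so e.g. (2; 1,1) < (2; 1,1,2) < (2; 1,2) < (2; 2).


Δ(Σ) — 9 vertices, 9 min non-faces:

  P = {2,6}:  v_{2} + v_{6} = v_{7} — sig = (2; 1)
  P = {5,8}:  v_{5} + v_{8} = v_{4} + v_{7} — sig = (2; 1,1)
  P = {3,8}:  v_{3} + v_{8} = v_{1} + v_{2} + v_{9} — sig = (2; 1,1,1)
  P = {6,8}:  v_{6} + v_{8} = v_{1} + v_{4} + 2·v_{7} + v_{9} — sig = (2; 1,1,1,2)
  P = {3,4,7}:  v_{3} + v_{4} + v_{7} = 0 — sig = (3; —)
  P = {3,4,6}:  v_{3} + v_{4} + v_{6} = v_{1} + v_{5} + v_{9} — sig = (3; 1,1,1)
  P = {1,2,5,9}:  v_{1} + v_{2} + v_{5} + v_{9} = 0 — sig = (4; —)
  P = {1,5,7,9}:  v_{1} + v_{5} + v_{7} + v_{9} = v_{6} — sig = (4; 1)
  P = {1,2,4,7,9}:  v_{1} + v_{2} + v_{4} + v_{7} + v_{9} = v_{8} — sig = (5; 1)

so the primitive-relation signature multiset is
[(2; 1), (2; 1,1), (2; 1,1,1), (2; 1,1,1,2), (3; —), (3; 1,1,1), (4; —), (4; 1), (5; 1)]


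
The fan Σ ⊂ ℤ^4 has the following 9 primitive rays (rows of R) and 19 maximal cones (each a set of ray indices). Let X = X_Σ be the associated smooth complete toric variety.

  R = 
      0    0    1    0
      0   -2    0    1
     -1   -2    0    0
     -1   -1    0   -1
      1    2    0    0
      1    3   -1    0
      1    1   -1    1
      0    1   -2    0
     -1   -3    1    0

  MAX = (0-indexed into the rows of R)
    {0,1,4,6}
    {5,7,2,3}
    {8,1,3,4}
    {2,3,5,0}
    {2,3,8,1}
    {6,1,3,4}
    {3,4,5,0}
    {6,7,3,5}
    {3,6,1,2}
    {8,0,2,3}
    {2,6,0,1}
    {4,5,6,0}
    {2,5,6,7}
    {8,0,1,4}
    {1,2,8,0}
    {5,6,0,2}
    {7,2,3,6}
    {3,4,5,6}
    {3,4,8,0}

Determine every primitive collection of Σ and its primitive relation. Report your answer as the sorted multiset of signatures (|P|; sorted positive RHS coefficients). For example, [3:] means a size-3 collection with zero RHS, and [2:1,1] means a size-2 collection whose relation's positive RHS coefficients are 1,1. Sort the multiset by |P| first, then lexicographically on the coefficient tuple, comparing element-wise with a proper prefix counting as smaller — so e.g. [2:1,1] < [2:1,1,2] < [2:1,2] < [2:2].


Minimal non-faces — 11 found among 9 rays, 19 max cones:

  P = {2,4}:  v_{2} + v_{4} = 0  so sig = [2:]
  P = {5,8}:  v_{5} + v_{8} = 0  so sig = [2:]
  P = {1,5}:  v_{1} + v_{5} = v_{6}  so sig = [2:1]
  P = {6,8}:  v_{6} + v_{8} = v_{1}  so sig = [2:1]
  P = {0,7}:  v_{0} + v_{7} = v_{2} + v_{5}  so sig = [2:1,1]
  P = {4,7}:  v_{4} + v_{7} = v_{3} + v_{5} + v_{6}  so sig = [2:1,1,1]
  P = {7,8}:  v_{7} + v_{8} = v_{2} + v_{3} + v_{6}  so sig = [2:1,1,1]
  P = {1,7}:  v_{1} + v_{7} = v_{2} + v_{3} + 2·v_{6}  so sig = [2:1,1,2]
  P = {0,3,6}:  v_{0} + v_{3} + v_{6} = 0  so sig = [3:]
  P = {0,1,3}:  v_{0} + v_{1} + v_{3} = v_{8}  so sig = [3:1]
  P = {2,3,5,6}:  v_{2} + v_{3} + v_{5} + v_{6} = v_{7}  so sig = [4:1]

Hence PRS(X_Σ) =
    [2:]
    [2:]
    [2:1]
    [2:1]
    [2:1,1]
    [2:1,1,1]
    [2:1,1,1]
    [2:1,1,2]
    [3:]
    [3:1]
    [4:1]


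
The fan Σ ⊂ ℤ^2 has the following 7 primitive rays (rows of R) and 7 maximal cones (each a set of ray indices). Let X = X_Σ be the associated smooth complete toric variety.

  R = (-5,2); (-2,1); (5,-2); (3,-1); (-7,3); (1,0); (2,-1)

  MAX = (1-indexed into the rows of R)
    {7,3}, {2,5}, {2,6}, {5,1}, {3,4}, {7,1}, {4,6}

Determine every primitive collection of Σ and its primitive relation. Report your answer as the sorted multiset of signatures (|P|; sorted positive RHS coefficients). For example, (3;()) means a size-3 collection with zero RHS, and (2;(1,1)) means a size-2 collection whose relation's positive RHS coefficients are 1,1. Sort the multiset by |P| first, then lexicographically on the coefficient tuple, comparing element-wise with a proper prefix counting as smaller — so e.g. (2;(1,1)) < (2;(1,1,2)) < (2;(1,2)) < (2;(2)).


14 minimal non-faces of Δ(Σ) (on 7 rays):

  P={1,3}:  v_{1} + v_{3} = 0 ; sig = (2;())
  P={2,7}:  v_{2} + v_{7} = 0 ; sig = (2;())
  P={1,2}:  v_{1} + v_{2} = v_{5} ; sig = (2;(1))
  P={1,4}:  v_{1} + v_{4} = v_{2} ; sig = (2;(1))
  P={2,3}:  v_{2} + v_{3} = v_{4} ; sig = (2;(1))
  P={2,4}:  v_{2} + v_{4} = v_{6} ; sig = (2;(1))
  P={3,5}:  v_{3} + v_{5} = v_{2} ; sig = (2;(1))
  P={4,7}:  v_{4} + v_{7} = v_{3} ; sig = (2;(1))
  P={5,7}:  v_{5} + v_{7} = v_{1} ; sig = (2;(1))
  P={6,7}:  v_{6} + v_{7} = v_{4} ; sig = (2;(1))
  P={1,6}:  v_{1} + v_{6} = 2·v_{2} ; sig = (2;(2))
  P={3,6}:  v_{3} + v_{6} = 2·v_{4} ; sig = (2;(2))
  P={4,5}:  v_{4} + v_{5} = 2·v_{2} ; sig = (2;(2))
  P={5,6}:  v_{5} + v_{6} = 3·v_{2} ; sig = (2;(3))

Sorted signature multiset PRS(X):
    (2;())
    (2;())
    (2;(1))
    (2;(1))
    (2;(1))
    (2;(1))
    (2;(1))
    (2;(1))
    (2;(1))
    (2;(1))
    (2;(2))
    (2;(2))
    (2;(2))
    (2;(3))


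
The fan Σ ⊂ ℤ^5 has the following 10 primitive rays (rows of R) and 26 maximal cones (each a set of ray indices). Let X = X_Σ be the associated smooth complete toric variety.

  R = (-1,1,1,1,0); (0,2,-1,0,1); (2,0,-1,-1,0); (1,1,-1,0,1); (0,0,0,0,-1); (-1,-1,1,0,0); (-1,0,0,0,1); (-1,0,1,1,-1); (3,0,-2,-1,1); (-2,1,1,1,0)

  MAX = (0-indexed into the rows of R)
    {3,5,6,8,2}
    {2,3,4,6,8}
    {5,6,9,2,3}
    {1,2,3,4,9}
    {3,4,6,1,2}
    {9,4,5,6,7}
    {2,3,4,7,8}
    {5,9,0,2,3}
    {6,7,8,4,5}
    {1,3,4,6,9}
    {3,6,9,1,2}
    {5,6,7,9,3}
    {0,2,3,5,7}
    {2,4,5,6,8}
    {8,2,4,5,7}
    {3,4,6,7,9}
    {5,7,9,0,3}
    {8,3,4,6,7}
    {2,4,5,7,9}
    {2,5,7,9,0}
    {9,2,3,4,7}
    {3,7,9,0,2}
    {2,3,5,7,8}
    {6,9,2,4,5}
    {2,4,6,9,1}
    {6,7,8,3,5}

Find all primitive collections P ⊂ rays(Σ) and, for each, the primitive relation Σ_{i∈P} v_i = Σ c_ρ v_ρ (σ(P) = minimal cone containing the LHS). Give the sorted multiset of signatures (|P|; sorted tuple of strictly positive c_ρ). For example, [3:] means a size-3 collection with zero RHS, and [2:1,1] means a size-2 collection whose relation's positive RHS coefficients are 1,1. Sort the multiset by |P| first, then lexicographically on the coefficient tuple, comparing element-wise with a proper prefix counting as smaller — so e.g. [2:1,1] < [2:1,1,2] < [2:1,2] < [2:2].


Σ has 12 primitive collections:

  P = {8,9}:  v_{8} + v_{9} = v_{3} ; sig = [2:1]
  P = {0,4}:  v_{0} + v_{4} = v_{2} + v_{7} + v_{9} ; sig = [2:1,1,1]
  P = {0,6}:  v_{0} + v_{6} = v_{3} + v_{5} + v_{9} ; sig = [2:1,1,1]
  P = {1,5}:  v_{1} + v_{5} = v_{2} + v_{6} + v_{9} ; sig = [2:1,1,1]
  P = {1,7}:  v_{1} + v_{7} = v_{3} + v_{4} + v_{9} ; sig = [2:1,1,1]
  P = {0,8}:  v_{0} + v_{8} = v_{2} + 2·v_{3} + v_{5} + v_{7} ; sig = [2:1,1,1,2]
  P = {1,8}:  v_{1} + v_{8} = v_{2} + 2·v_{3} + v_{4} + v_{6} ; sig = [2:1,1,1,2]
  P = {0,1}:  v_{0} + v_{1} = v_{2} + v_{3} + 2·v_{9} ; sig = [2:1,1,2]
  P = {2,6,7}:  v_{2} + v_{6} + v_{7} = 0 ; sig = [3:]
  P = {3,4,5}:  v_{3} + v_{4} + v_{5} = 0 ; sig = [3:]
  P = {2,3,4,6,9}:  v_{2} + v_{3} + v_{4} + v_{6} + v_{9} = v_{1} ; sig = [5:1]
  P = {2,3,5,7,9}:  v_{2} + v_{3} + v_{5} + v_{7} + v_{9} = v_{0} ; sig = [5:1]

Signatures (|P|; sorted positive RHS coefficients), sorted:
    |P|=2: 8 collections, coeffs (1), (1,1,1), (1,1,1), (1,1,1), (1,1,1), (1,1,1,2), (1,1,1,2), (1,1,2)
    |P|=3: 2 collections, coeffs (), ()
    |P|=5: 2 collections, coeffs (1), (1)


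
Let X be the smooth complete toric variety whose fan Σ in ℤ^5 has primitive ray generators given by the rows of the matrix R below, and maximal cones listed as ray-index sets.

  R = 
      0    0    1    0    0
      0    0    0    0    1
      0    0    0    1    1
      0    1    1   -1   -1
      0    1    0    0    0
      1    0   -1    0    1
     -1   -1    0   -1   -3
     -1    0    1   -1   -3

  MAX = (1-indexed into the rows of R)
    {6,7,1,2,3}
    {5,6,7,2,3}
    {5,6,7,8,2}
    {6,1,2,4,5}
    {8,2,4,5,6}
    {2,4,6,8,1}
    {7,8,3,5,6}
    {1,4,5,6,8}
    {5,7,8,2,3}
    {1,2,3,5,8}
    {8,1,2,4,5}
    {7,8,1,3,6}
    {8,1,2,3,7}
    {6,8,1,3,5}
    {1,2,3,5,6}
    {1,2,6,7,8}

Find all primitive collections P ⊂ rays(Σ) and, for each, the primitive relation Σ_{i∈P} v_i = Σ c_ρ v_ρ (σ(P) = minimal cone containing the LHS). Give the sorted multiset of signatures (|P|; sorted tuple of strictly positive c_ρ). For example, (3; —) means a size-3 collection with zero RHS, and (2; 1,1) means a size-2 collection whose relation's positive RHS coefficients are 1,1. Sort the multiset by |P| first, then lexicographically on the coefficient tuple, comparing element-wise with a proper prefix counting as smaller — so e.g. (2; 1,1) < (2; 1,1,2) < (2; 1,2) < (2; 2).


5 minimal non-faces of Δ(Σ) (on 8 rays):

  P={3,4}:  v_{3} + v_{4} = v_{1} + v_{5}  so sig = (2; 1,1)
  P={4,7}:  v_{4} + v_{7} = v_{2} + v_{6} + 2·v_{8}  so sig = (2; 1,1,2)
  P={1,5,7}:  v_{1} + v_{5} + v_{7} = v_{8}  so sig = (3; 1)
  P={2,3,6,8}:  v_{2} + v_{3} + v_{6} + v_{8} = 0  so sig = (4; —)
  P={1,2,5,6,8}:  v_{1} + v_{2} + v_{5} + v_{6} + v_{8} = v_{4}  so sig = (5; 1)

Signatures (|P|; sorted positive RHS coefficients), sorted:
    |P|=2: 2 collections, coeffs (1,1), (1,1,2)
    |P|=3: 1 collection, coeffs (1)
    |P|=4: 1 collection, coeffs ()
    |P|=5: 1 collection, coeffs (1)


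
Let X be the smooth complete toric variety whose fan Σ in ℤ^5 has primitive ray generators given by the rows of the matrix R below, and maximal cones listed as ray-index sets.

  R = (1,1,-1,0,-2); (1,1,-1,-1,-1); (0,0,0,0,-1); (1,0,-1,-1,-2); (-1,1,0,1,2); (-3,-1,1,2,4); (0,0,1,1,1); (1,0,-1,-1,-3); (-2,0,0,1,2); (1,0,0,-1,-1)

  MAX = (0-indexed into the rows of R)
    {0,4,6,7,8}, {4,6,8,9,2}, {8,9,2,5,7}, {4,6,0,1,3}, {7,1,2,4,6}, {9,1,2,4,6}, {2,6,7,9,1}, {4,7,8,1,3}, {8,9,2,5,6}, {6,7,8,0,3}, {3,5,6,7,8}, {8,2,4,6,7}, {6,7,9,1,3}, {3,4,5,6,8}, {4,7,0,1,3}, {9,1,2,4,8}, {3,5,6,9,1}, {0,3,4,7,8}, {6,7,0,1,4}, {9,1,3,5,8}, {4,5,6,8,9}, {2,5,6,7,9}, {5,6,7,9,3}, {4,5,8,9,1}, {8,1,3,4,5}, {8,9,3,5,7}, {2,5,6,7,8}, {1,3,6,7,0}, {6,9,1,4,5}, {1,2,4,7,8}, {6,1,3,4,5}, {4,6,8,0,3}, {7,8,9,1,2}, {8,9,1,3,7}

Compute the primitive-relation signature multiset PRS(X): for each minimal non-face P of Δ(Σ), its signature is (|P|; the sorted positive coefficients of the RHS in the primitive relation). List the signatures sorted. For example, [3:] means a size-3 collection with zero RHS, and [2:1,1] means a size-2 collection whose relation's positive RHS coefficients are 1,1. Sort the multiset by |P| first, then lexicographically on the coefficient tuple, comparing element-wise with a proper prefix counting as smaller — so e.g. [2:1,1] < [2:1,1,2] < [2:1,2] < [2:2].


|primitive collections| = 15. Relations:

  {2,3}:  v_{2} + v_{3} = v_{7}  →  sig = [2:1]
  {0,9}:  v_{0} + v_{9} = v_{1} + v_{6} + v_{7}  →  sig = [2:1,1,1]
  {0,2}:  v_{0} + v_{2} = v_{4} + v_{6} + 2·v_{7}  →  sig = [2:1,1,2]
  {0,5}:  v_{0} + v_{5} = 2·v_{3} + 2·v_{6} + 2·v_{8}  →  sig = [2:2,2,2]
  {1,2,5}:  v_{1} + v_{2} + v_{5} = v_{8}  →  sig = [3:1]
  {1,6,8}:  v_{1} + v_{6} + v_{8} = v_{4}  →  sig = [3:1]
  {3,4,9}:  v_{3} + v_{4} + v_{9} = v_{1}  →  sig = [3:1]
  {1,5,7}:  v_{1} + v_{5} + v_{7} = v_{3} + v_{8}  →  sig = [3:1,1]
  {4,7,9}:  v_{4} + v_{7} + v_{9} = v_{1} + v_{2}  →  sig = [3:1,1]
  {0,1,8}:  v_{0} + v_{1} + v_{8} = v_{3} + 2·v_{4} + v_{7}  →  sig = [3:1,1,2]
  {4,5,7}:  v_{4} + v_{5} + v_{7} = v_{3} + v_{6} + 2·v_{8}  →  sig = [3:1,1,2]
  {2,4,5}:  v_{2} + v_{4} + v_{5} = v_{6} + 2·v_{8}  →  sig = [3:1,2]
  {3,6,8,9}:  v_{3} + v_{6} + v_{8} + v_{9} = 0  →  sig = [4:]
  {3,4,6,7}:  v_{3} + v_{4} + v_{6} + v_{7} = v_{0}  →  sig = [4:1]
  {6,7,8,9}:  v_{6} + v_{7} + v_{8} + v_{9} = v_{2}  →  sig = [4:1]

Hence PRS(X_Σ) =
    |P|=2: 4 collections, coeffs (1), (1,1,1), (1,1,2), (2,2,2)
    |P|=3: 8 collections, coeffs (1), (1), (1), (1,1), (1,1), (1,1,2), (1,1,2), (1,2)
    |P|=4: 3 collections, coeffs (), (1), (1)


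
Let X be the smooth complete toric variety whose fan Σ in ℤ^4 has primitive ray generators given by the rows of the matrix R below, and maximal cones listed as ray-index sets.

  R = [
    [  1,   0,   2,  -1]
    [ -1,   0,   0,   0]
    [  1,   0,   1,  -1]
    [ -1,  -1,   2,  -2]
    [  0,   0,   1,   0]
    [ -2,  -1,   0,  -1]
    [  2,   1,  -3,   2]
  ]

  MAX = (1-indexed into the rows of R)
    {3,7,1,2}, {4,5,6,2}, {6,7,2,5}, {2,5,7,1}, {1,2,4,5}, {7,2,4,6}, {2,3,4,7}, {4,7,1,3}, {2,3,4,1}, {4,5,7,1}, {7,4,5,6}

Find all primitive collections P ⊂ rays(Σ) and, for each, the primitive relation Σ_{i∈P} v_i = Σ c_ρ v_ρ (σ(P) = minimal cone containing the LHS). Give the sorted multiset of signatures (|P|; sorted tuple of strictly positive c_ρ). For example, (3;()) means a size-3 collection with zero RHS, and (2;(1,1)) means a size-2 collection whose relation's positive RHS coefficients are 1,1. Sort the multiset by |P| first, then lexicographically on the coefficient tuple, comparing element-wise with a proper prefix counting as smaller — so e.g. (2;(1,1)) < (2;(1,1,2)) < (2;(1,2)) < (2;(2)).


|primitive collections| = 5. Relations:

  {1,6}:  v_{1} + v_{6} = v_{4} — sig = (2;(1))
  {3,5}:  v_{3} + v_{5} = v_{1} — sig = (2;(1))
  {3,6}:  v_{3} + v_{6} = v_{2} + 2·v_{4} + v_{7} — sig = (2;(1,1,2))
  {2,4,5,7}:  v_{2} + v_{4} + v_{5} + v_{7} = 0 — sig = (4;())
  {1,2,4,7}:  v_{1} + v_{2} + v_{4} + v_{7} = v_{3} — sig = (4;(1))

Signatures (|P|; sorted positive RHS coefficients), sorted:
{ (2;(1)) ×2,  (2;(1,1,2)),  (4;()),  (4;(1)) }


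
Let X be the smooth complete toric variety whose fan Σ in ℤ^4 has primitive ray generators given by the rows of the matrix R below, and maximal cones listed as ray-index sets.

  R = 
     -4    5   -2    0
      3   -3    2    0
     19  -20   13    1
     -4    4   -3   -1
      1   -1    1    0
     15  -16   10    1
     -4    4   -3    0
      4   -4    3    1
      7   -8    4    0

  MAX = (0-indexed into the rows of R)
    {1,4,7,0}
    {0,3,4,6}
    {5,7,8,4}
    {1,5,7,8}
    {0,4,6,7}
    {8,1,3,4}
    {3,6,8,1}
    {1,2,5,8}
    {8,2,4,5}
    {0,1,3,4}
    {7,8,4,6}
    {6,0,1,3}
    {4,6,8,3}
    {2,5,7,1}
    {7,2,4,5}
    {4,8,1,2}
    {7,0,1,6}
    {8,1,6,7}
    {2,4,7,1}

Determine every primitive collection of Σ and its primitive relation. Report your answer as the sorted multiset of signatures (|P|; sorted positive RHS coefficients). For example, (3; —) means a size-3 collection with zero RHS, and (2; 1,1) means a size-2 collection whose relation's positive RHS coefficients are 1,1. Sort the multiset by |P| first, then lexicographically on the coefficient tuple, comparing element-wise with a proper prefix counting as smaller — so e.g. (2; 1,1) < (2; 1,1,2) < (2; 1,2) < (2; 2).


12 collections generate NE(X_Σ); each relation:

  • {3,7}:  v_{3} + v_{7} = 0  →  sig = (2; —)
  • {0,8}:  v_{0} + v_{8} = v_{1}  →  sig = (2; 1)
  • {2,6}:  v_{2} + v_{6} = v_{5}  →  sig = (2; 1)
  • {5,6}:  v_{5} + v_{6} = v_{7} + v_{8}  →  sig = (2; 1,1)
  • {3,5}:  v_{3} + v_{5} = v_{1} + v_{4} + v_{8}  →  sig = (2; 1,1,1)
  • {0,5}:  v_{0} + v_{5} = 2·v_{1} + v_{4} + v_{7}  →  sig = (2; 1,1,2)
  • {2,3}:  v_{2} + v_{3} = 2·v_{1} + 2·v_{4} + v_{8}  →  sig = (2; 1,2,2)
  • {0,2}:  v_{0} + v_{2} = 3·v_{1} + 2·v_{4} + v_{7}  →  sig = (2; 1,2,3)
  • {1,4,6}:  v_{1} + v_{4} + v_{6} = 0  →  sig = (3; —)
  • {1,4,5}:  v_{1} + v_{4} + v_{5} = v_{2}  →  sig = (3; 1)
  • {2,7,8}:  v_{2} + v_{7} + v_{8} = 2·v_{5}  →  sig = (3; 2)
  • {1,4,7,8}:  v_{1} + v_{4} + v_{7} + v_{8} = v_{5}  →  sig = (4; 1)

Signatures (|P|; sorted positive RHS coefficients), sorted:
    (2; —)
    (2; 1)
    (2; 1)
    (2; 1,1)
    (2; 1,1,1)
    (2; 1,1,2)
    (2; 1,2,2)
    (2; 1,2,3)
    (3; —)
    (3; 1)
    (3; 2)
    (4; 1)


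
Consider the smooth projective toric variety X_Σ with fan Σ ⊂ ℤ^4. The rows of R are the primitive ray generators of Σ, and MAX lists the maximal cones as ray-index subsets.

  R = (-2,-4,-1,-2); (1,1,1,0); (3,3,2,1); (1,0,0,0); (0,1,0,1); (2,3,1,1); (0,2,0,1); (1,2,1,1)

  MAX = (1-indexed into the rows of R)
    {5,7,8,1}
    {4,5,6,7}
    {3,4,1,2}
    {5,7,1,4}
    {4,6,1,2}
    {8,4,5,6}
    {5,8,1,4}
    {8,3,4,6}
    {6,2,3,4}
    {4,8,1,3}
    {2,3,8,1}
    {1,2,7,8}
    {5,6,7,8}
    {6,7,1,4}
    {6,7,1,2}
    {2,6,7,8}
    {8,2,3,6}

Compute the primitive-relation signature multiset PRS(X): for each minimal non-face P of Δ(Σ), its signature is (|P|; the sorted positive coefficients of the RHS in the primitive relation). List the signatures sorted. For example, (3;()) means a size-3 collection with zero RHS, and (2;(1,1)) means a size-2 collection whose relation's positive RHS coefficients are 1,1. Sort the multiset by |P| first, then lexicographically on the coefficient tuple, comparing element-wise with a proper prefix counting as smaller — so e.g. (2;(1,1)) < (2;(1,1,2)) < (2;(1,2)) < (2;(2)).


9 collections generate NE(X_Σ); each relation:

  {2,5}:  v_{2} + v_{5} = v_{8} — sig = (2;(1))
  {3,7}:  v_{3} + v_{7} = v_{6} + v_{8} — sig = (2;(1,1))
  {3,5}:  v_{3} + v_{5} = v_{4} + 2·v_{8} — sig = (2;(1,2))
  {1,5,6}:  v_{1} + v_{5} + v_{6} = 0 — sig = (3;())
  {1,6,8}:  v_{1} + v_{6} + v_{8} = v_{2} — sig = (3;(1))
  {2,4,7}:  v_{2} + v_{4} + v_{7} = v_{6} — sig = (3;(1))
  {2,4,8}:  v_{2} + v_{4} + v_{8} = v_{3} — sig = (3;(1))
  {4,7,8}:  v_{4} + v_{7} + v_{8} = v_{5} + v_{6} — sig = (3;(1,1))
  {1,3,6}:  v_{1} + v_{3} + v_{6} = 2·v_{2} + v_{4} — sig = (3;(1,2))

Signatures (|P|; sorted positive RHS coefficients), sorted:
    (2;(1))
    (2;(1,1))
    (2;(1,2))
    (3;())
    (3;(1))
    (3;(1))
    (3;(1))
    (3;(1,1))
    (3;(1,2))
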